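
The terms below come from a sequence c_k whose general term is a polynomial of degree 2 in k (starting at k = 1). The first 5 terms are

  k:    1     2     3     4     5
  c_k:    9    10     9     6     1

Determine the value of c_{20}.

-314

1st diffs: 1, -1, -3, -5.
2nd diffs: -2, -2, -2 (constant).
Newton forward-difference form: c_k = 9 + 1·C(k-1,1) + (-2)·C(k-1,2).
At k = 20: k-1 = 19, so c_{20} = 9 + 19 - 342 = -314.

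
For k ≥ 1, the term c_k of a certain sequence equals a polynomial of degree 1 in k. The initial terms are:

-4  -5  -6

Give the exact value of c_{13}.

1st diffs: -1, -1 (constant).
So c_k = -k - 3.
Evaluating at k = 13 gives c_{13} = -16.

-16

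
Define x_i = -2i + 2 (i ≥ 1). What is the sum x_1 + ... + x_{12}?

-132

Over i = 1..12: Σi = 78.
Total = (-2)·78 + (2)·12 = -132.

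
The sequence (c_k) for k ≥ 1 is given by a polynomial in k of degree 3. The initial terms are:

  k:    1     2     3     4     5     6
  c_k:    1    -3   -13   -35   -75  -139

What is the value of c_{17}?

1st diffs: -4, -10, -22, -40, -64.
2nd diffs: -6, -12, -18, -24.
3rd diffs: -6, -6, -6 (constant).
Newton forward-difference form: c_k = 1 + (-4)·C(k-1,1) + (-6)·C(k-1,2) + (-6)·C(k-1,3).
At k = 17: k-1 = 16, so c_{17} = 1 - 64 - 720 - 3360 = -4143.

-4143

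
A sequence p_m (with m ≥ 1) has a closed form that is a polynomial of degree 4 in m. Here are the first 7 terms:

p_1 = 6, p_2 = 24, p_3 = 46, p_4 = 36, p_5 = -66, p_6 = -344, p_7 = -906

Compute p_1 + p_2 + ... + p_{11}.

1st diffs: 18, 22, -10, -102, -278, -562.
2nd diffs: 4, -32, -92, -176, -284.
3rd diffs: -36, -60, -84, -108.
4th diffs: -24, -24, -24 (constant).
Newton forward-difference form: p_m = 6 + 18·C(m-1,1) + 4·C(m-1,2) + (-36)·C(m-1,3) + (-24)·C(m-1,4).
Continuing: -1884, -3434, -5736, -8994.
Summing m = 1..11 (11 terms) gives -21252.

-21252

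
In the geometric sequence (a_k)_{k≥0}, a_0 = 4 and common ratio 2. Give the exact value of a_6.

256

a_k = 4·2^(k-0).
a_6 = 4·2^6 = 256.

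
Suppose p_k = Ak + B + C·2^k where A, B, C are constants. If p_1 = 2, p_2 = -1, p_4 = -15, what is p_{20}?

At k = 1, 2, 4: A + B + 2C = 2; 2A + B + 4C = -1; 4A + B + 16C = -15.
Subtracting the first from the second: A + 2C = -3.
Subtracting the second from the third: 2A + 12C = -14.
Solving: C = -1, A = -1, then B = 5.
So p_k = -1·k + 5 + (-1)·2^k; at k=20 this is -1048591.

-1048591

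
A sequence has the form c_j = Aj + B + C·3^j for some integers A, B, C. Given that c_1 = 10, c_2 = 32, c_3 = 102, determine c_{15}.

Write the equations: A + B + 3C = 10; 2A + B + 9C = 32; 3A + B + 27C = 102.
Subtracting the first from the second: A + 6C = 22.
Subtracting the second from the third: A + 18C = 70.
Solving: C = 4, A = -2, then B = 0.
So c_j = -2·j + 0 + 4·3^j; at j=15 this is 57395598.

57395598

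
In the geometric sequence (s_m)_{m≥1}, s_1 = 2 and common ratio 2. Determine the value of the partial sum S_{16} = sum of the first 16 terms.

131070

s_m = 2·2^(m-1).
S = 2·(2^16 - 1)/(2 - 1) = 2·(65536 - 1)/(1) = 131070.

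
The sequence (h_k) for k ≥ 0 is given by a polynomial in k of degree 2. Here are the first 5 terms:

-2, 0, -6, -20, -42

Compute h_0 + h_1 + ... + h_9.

1st diffs: 2, -6, -14, -22.
2nd diffs: -8, -8, -8 (constant).
Newton forward-difference form: h_k = -2 + 2·C(k,1) + (-8)·C(k,2).
Continuing: …, -72, -110, -156, -210, …, h_9 = -272.
Summing k = 0..9 (10 terms) gives -890.

-890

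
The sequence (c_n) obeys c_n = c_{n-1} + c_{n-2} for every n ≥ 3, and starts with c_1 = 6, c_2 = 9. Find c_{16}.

c_3 = 15;  c_4 = 24;  c_5 = 39;  …;  c_{13} = 1830;  c_{14} = 2961;  c_{15} = 4791;  c_{16} = 7752.

7752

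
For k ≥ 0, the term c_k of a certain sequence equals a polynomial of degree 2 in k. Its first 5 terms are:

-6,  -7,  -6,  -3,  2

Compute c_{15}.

189

1st diffs: -1, 1, 3, 5.
2nd diffs: 2, 2, 2 (constant).
Newton forward-difference form: c_k = -6 + (-1)·C(k,1) + 2·C(k,2).
At k = 15: k = 15, so c_{15} = -6 - 15 + 210 = 189.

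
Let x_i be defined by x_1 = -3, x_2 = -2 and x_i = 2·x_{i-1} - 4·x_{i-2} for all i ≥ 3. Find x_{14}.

Iterate the recurrence:
x_3 = 8, x_4 = 24, x_5 = 16, …, x_{11} = 1024, x_{12} = -4096, x_{13} = -12288, x_{14} = -8192.

-8192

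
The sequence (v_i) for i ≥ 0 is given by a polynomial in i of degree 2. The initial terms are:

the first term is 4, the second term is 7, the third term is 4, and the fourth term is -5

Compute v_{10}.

-236

1st diffs: 3, -3, -9.
2nd diffs: -6, -6 (constant).
Newton forward-difference form: v_i = 4 + 3·C(i,1) + (-6)·C(i,2).
At i = 10: i = 10, so v_{10} = 4 + 30 - 270 = -236.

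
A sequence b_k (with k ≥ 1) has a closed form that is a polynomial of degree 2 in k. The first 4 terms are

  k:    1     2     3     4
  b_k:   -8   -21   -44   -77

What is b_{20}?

1st diffs: -13, -23, -33.
2nd diffs: -10, -10 (constant).
Newton forward-difference form: b_k = -8 + (-13)·C(k-1,1) + (-10)·C(k-1,2).
At k = 20: k-1 = 19, so b_{20} = -8 - 247 - 1710 = -1965.

-1965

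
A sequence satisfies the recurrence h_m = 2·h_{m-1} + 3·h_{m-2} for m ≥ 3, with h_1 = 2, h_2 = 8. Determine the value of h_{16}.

35872268

h_3 = 22;  h_4 = 68;  h_5 = 202;  …;  h_{13} = 1328602;  h_{14} = 3985808;  h_{15} = 11957422;  h_{16} = 35872268.
(Characteristic roots are 3 and -1.)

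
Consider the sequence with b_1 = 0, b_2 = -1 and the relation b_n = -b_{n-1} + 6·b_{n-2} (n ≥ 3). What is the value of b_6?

-55

Applying the relation repeatedly:
b_3 = 1;  b_4 = -7;  b_5 = 13;  b_6 = -55.
(Characteristic roots are 2 and -3.)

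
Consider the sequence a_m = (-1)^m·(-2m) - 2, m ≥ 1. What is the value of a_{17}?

32

(-1)^17 = -1; -2m at m=17 is -34; so a_{17} = 32.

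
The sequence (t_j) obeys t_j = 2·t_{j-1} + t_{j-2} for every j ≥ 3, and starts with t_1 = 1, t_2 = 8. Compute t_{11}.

20009

Iterate the recurrence:
t_3 = 17; t_4 = 42; t_5 = 101; t_6 = 244; t_7 = 589; t_8 = 1422; t_9 = 3433; t_{10} = 8288; t_{11} = 20009.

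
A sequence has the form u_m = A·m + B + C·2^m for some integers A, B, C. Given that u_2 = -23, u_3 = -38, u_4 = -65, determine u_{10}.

-3107

Plug in m = 2, 3, 4: 2A + B + 4C = -23; 3A + B + 8C = -38; 4A + B + 16C = -65.
Subtracting the first from the second: A + 4C = -15.
Subtracting the second from the third: A + 8C = -27.
Solving: C = -3, A = -3, then B = -5.
So u_m = -3·m + (-5) + (-3)·2^m; at m=10 this is -3107.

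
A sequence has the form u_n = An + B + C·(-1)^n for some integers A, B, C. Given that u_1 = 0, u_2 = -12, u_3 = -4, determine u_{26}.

-60

Plug in n = 1, 2, 3: A + B - C = 0; 2A + B + C = -12; 3A + B - C = -4.
Subtracting the first from the second: A + 2C = -12.
Subtracting the second from the third: A - 2C = 8.
Solving: C = -5, A = -2, then B = -3.
So u_n = -2·n + (-3) + (-5)·(-1)^n; at n=26 this is -60.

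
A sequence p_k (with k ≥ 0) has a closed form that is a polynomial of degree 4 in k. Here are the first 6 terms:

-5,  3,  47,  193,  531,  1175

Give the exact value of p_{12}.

1st diffs: 8, 44, 146, 338, 644.
2nd diffs: 36, 102, 192, 306.
3rd diffs: 66, 90, 114.
4th diffs: 24, 24 (constant).
Newton forward-difference form: p_k = -5 + 8·C(k,1) + 36·C(k,2) + 66·C(k,3) + 24·C(k,4).
At k = 12: k = 12, so p_{12} = -5 + 96 + 2376 + 14520 + 11880 = 28867.

28867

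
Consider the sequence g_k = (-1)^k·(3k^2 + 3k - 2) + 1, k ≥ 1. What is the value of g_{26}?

2105

(-1)^26 = 1; 3k^2 + 3k - 2 at k=26 is 2104; so g_{26} = 2105.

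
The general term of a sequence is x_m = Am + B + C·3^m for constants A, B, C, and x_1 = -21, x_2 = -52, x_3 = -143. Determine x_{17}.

-645700837

Write the equations: A + B + 3C = -21; 2A + B + 9C = -52; 3A + B + 27C = -143.
Subtracting the first from the second: A + 6C = -31.
Subtracting the second from the third: A + 18C = -91.
Solving: C = -5, A = -1, then B = -5.
Hence x_{17} = -1·17 + (-5) + (-5)·129140163 = -645700837.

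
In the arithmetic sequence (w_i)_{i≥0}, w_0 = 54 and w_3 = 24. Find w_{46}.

-406

Common difference d = (24 - 54) / (3 - 0) = -10.
w_i = 54 + (i - 0)·(-10).
w_{46} = 54 + 46·(-10) = -406.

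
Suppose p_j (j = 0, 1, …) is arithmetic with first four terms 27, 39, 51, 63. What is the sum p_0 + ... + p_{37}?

Common difference d = 12.
p_j = 27 + (j - 0)·12.
p_{37} = 471; S = 38·(27 + 471)/2 = 9462.

9462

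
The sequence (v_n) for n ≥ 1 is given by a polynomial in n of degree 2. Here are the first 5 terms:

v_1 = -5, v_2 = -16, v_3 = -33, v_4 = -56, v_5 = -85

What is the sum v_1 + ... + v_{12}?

-2106

1st diffs: -11, -17, -23, -29.
2nd diffs: -6, -6, -6 (constant).
So v_n = -3n^2 - 2n.
Continuing: …, -120, -161, -208, -261, …, v_{12} = -456.
Summing n = 1..12 (12 terms) gives -2106.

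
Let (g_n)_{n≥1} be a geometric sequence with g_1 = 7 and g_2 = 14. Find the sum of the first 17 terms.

917497

Common ratio r = 2.
g_n = 7·2^(n-1).
S = 7·(2^17 - 1)/(2 - 1) = 7·(131072 - 1)/(1) = 917497.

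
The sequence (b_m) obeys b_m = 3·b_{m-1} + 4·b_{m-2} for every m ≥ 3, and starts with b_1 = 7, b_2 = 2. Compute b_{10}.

b_3 = 34;  b_4 = 110;  b_5 = 466;  b_6 = 1838;  b_7 = 7378;  b_8 = 29486;  b_9 = 117970;  b_{10} = 471854.
(Characteristic roots are 4 and -1.)

471854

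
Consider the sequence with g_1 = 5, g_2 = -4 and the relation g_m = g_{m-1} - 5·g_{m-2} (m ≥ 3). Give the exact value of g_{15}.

Step forward from the initial values:
g_3 = -29  g_4 = -9  g_5 = 136  …  g_{12} = -37899  g_{13} = -51179  g_{14} = 138316  g_{15} = 394211.

394211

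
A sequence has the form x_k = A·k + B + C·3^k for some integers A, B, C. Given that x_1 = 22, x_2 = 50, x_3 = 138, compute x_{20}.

Plug in k = 1, 2, 3: A + B + 3C = 22; 2A + B + 9C = 50; 3A + B + 27C = 138.
Subtracting the first from the second: A + 6C = 28.
Subtracting the second from the third: A + 18C = 88.
Solving: C = 5, A = -2, then B = 9.
So x_k = -2·k + 9 + 5·3^k; at k=20 this is 17433921974.

17433921974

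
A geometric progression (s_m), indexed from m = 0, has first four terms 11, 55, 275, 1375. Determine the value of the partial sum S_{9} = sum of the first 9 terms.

Common ratio r = 5.
s_m = 11·5^(m-0).
S = 11·(5^9 - 1)/(5 - 1) = 11·(1953125 - 1)/(4) = 5371091.

5371091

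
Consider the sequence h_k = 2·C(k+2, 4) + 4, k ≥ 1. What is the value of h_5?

74

C(7, 4) = 35, so h_5 = 74.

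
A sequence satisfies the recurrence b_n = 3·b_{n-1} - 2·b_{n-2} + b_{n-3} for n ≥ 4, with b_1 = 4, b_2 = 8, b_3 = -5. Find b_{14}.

-117905

b_4 = -27  b_5 = -63  b_6 = -140  …  b_{11} = -9385  b_{12} = -21817  b_{13} = -50718  b_{14} = -117905.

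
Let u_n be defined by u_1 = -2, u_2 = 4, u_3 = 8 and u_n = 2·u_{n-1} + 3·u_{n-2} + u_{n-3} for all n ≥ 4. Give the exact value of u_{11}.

Compute successive terms:
u_4 = 26;  u_5 = 80;  u_6 = 246;  u_7 = 758;  u_8 = 2334;  u_9 = 7188;  u_{10} = 22136;  u_{11} = 68170.

68170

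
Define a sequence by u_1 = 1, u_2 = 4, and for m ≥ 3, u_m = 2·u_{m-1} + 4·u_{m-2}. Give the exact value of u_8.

Iterate the recurrence:
u_3 = 12, u_4 = 40, u_5 = 128, u_6 = 416, u_7 = 1344, u_8 = 4352.

4352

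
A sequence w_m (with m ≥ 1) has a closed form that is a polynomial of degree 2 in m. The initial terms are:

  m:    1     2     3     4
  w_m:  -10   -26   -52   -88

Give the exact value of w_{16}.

-1300

1st diffs: -16, -26, -36.
2nd diffs: -10, -10 (constant).
So w_m = -5m^2 - m - 4.
Evaluating at m = 16 gives w_{16} = -1300.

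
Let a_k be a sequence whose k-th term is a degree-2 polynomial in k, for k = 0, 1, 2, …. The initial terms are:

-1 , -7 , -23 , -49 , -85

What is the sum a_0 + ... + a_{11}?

1st diffs: -6, -16, -26, -36.
2nd diffs: -10, -10, -10 (constant).
So a_k = -5k^2 - k - 1.
Continuing: …, -131, -187, -253, -329, …, a_{11} = -617.
Summing k = 0..11 (12 terms) gives -2608.

-2608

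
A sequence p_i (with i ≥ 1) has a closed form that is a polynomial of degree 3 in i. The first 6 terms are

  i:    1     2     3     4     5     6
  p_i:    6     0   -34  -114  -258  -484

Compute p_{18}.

1st diffs: -6, -34, -80, -144, -226.
2nd diffs: -28, -46, -64, -82.
3rd diffs: -18, -18, -18 (constant).
Newton forward-difference form: p_i = 6 + (-6)·C(i-1,1) + (-28)·C(i-1,2) + (-18)·C(i-1,3).
At i = 18: i-1 = 17, so p_{18} = 6 - 102 - 3808 - 12240 = -16144.

-16144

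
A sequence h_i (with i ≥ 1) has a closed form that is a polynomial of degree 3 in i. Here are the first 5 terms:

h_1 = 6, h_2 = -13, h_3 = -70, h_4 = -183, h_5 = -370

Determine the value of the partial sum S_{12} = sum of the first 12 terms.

-18452

1st diffs: -19, -57, -113, -187.
2nd diffs: -38, -56, -74.
3rd diffs: -18, -18 (constant).
Newton forward-difference form: h_i = 6 + (-19)·C(i-1,1) + (-38)·C(i-1,2) + (-18)·C(i-1,3).
Continuing: …, -649, -1038, -1555, -2218, …, h_{12} = -5263.
Summing i = 1..12 (12 terms) gives -18452.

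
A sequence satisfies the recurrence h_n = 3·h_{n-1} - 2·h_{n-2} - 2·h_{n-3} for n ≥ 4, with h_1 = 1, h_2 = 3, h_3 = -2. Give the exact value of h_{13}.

Step forward from the initial values:
h_4 = -14; h_5 = -44; h_6 = -100; h_7 = -184; h_8 = -264; h_9 = -224; h_{10} = 224; h_{11} = 1648; h_{12} = 4944; h_{13} = 11088.

11088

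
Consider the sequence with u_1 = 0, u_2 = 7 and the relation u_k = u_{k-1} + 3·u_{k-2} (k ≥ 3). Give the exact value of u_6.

Compute successive terms:
u_3 = 7  u_4 = 28  u_5 = 49  u_6 = 133.

133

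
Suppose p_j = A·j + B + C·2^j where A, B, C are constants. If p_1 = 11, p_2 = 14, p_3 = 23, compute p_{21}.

6291401

Write the equations: A + B + 2C = 11; 2A + B + 4C = 14; 3A + B + 8C = 23.
Subtracting the first from the second: A + 2C = 3.
Subtracting the second from the third: A + 4C = 9.
Solving: C = 3, A = -3, then B = 8.
So p_j = -3·j + 8 + 3·2^j; at j=21 this is 6291401.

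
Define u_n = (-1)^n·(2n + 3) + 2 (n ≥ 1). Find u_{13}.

-27

(-1)^13 = -1; 2n + 3 at n=13 is 29; so u_{13} = -27.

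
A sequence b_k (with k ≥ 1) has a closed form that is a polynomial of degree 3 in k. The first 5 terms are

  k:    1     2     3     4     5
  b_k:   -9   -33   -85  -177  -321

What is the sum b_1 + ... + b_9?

1st diffs: -24, -52, -92, -144.
2nd diffs: -28, -40, -52.
3rd diffs: -12, -12 (constant).
Newton forward-difference form: b_k = -9 + (-24)·C(k-1,1) + (-28)·C(k-1,2) + (-12)·C(k-1,3).
Continuing: -529, -813, -1185, -1657.
Summing k = 1..9 (9 terms) gives -4809.

-4809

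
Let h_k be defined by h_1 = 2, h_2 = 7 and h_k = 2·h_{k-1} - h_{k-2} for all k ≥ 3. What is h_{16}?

77

Compute successive terms:
h_3 = 12;  h_4 = 17;  h_5 = 22;  …;  h_{13} = 62;  h_{14} = 67;  h_{15} = 72;  h_{16} = 77.
(Characteristic roots are 1 and 1.)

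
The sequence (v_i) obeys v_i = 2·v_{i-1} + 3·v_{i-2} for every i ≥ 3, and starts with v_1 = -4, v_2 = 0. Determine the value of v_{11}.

Applying the relation repeatedly:
v_3 = -12  v_4 = -24  v_5 = -84  v_6 = -240  v_7 = -732  v_8 = -2184  v_9 = -6564  v_{10} = -19680  v_{11} = -59052.
(Characteristic roots are 3 and -1.)

-59052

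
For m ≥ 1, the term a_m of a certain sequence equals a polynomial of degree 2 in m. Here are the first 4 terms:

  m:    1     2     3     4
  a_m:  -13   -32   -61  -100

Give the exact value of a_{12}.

1st diffs: -19, -29, -39.
2nd diffs: -10, -10 (constant).
Newton forward-difference form: a_m = -13 + (-19)·C(m-1,1) + (-10)·C(m-1,2).
At m = 12: m-1 = 11, so a_{12} = -13 - 209 - 550 = -772.

-772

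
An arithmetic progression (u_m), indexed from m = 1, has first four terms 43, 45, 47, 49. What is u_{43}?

Common difference d = 2.
u_m = 43 + (m - 1)·2.
u_{43} = 43 + 42·2 = 127.

127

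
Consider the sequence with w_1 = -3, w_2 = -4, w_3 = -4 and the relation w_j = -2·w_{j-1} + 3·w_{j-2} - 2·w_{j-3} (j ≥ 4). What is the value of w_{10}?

Step forward from the initial values:
w_4 = 2; w_5 = -8; w_6 = 30; w_7 = -88; w_8 = 282; w_9 = -888; w_{10} = 2798.

2798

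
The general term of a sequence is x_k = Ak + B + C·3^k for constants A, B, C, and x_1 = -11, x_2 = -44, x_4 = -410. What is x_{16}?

-215233646

Plug in k = 1, 2, 4: A + B + 3C = -11; 2A + B + 9C = -44; 4A + B + 81C = -410.
Subtracting the first from the second: A + 6C = -33.
Subtracting the second from the third: 2A + 72C = -366.
Solving: C = -5, A = -3, then B = 7.
Therefore x_{16} = -48 + 7 + (-5)·43046721 = -215233646.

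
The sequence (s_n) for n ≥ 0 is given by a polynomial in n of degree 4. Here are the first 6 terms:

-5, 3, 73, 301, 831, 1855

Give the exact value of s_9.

16411

1st diffs: 8, 70, 228, 530, 1024.
2nd diffs: 62, 158, 302, 494.
3rd diffs: 96, 144, 192.
4th diffs: 48, 48 (constant).
So s_n = 2n^4 + 4n^3 + 5n^2 - 3n - 5.
Evaluating at n = 9 gives s_9 = 16411.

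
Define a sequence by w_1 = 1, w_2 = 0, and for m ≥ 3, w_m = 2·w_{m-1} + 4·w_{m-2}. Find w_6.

w_3 = 4  w_4 = 8  w_5 = 32  w_6 = 96.

96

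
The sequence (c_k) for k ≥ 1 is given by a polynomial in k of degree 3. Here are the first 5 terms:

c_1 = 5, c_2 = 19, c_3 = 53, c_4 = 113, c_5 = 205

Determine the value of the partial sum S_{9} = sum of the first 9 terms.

1st diffs: 14, 34, 60, 92.
2nd diffs: 20, 26, 32.
3rd diffs: 6, 6 (constant).
Newton forward-difference form: c_k = 5 + 14·C(k-1,1) + 20·C(k-1,2) + 6·C(k-1,3).
Continuing: 335, 509, 733, 1013.
Summing k = 1..9 (9 terms) gives 2985.

2985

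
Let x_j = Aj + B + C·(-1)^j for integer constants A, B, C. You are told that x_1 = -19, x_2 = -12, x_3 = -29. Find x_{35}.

-189

At j = 1, 2, 3: A + B - C = -19; 2A + B + C = -12; 3A + B - C = -29.
Subtracting the first from the second: A + 2C = 7.
Subtracting the second from the third: A - 2C = -17.
Solving: C = 6, A = -5, then B = -8.
So x_j = -5·j + (-8) + 6·(-1)^j; at j=35 this is -189.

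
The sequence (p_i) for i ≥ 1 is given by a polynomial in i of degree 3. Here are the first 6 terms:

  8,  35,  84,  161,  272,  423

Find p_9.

1st diffs: 27, 49, 77, 111, 151.
2nd diffs: 22, 28, 34, 40.
3rd diffs: 6, 6, 6 (constant).
So p_i = i^3 + 5i^2 + 5i - 3.
Evaluating at i = 9 gives p_9 = 1176.

1176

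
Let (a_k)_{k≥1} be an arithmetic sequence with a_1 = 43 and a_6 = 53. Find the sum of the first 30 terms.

Common difference d = (53 - 43) / (6 - 1) = 2.
a_k = 43 + (k - 1)·2.
a_{30} = 101; S = 30·(43 + 101)/2 = 2160.

2160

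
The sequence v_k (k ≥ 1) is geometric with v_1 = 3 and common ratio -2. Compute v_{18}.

v_k = 3·(-2)^(k-1).
v_{18} = 3·(-2)^17 = -393216.

-393216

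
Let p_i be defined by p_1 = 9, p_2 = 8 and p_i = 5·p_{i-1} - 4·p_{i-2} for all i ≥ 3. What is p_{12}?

-1398092

Compute successive terms:
p_3 = 4; p_4 = -12; p_5 = -76; p_6 = -332; p_7 = -1356; p_8 = -5452; p_9 = -21836; p_{10} = -87372; p_{11} = -349516; p_{12} = -1398092.
(Characteristic roots are 4 and 1.)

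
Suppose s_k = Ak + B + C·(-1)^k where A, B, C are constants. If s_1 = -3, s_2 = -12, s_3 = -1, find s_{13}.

9

The three given values yield: A + B - C = -3; 2A + B + C = -12; 3A + B - C = -1.
Subtracting the first from the second: A + 2C = -9.
Subtracting the second from the third: A - 2C = 11.
Solving: C = -5, A = 1, then B = -9.
Therefore s_{13} = 13 + (-9) + (-5)·(-1) = 9.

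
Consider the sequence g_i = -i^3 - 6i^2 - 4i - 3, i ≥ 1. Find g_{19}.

-9104

g_{19} = -1·19^3 - 6·19^2 - 4·19 - 3 = -9104.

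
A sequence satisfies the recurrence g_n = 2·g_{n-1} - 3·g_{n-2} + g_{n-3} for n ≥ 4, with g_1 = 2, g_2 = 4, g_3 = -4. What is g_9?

-28

Iterate the recurrence:
g_4 = -18;  g_5 = -20;  g_6 = 10;  g_7 = 62;  g_8 = 74;  g_9 = -28.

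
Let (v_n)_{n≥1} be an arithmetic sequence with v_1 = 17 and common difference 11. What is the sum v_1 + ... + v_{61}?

v_n = 17 + (n - 1)·11.
v_{61} = 677; S = 61·(17 + 677)/2 = 21167.

21167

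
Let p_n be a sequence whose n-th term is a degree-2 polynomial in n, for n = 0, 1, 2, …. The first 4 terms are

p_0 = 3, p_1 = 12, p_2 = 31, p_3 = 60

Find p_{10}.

1st diffs: 9, 19, 29.
2nd diffs: 10, 10 (constant).
Newton forward-difference form: p_n = 3 + 9·C(n,1) + 10·C(n,2).
At n = 10: n = 10, so p_{10} = 3 + 90 + 450 = 543.

543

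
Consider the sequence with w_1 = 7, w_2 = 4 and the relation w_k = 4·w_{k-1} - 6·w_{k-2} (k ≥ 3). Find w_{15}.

w_3 = -26  w_4 = -128  w_5 = -356  …  w_{12} = 54784  w_{13} = -147008  w_{14} = -916736  w_{15} = -2784896.

-2784896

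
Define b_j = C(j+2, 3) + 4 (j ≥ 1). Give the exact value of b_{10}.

C(12, 3) = 220, so b_{10} = 224.

224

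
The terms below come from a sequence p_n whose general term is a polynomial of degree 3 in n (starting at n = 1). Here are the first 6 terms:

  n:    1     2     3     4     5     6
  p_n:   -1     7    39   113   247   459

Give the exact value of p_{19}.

1st diffs: 8, 32, 74, 134, 212.
2nd diffs: 24, 42, 60, 78.
3rd diffs: 18, 18, 18 (constant).
Newton forward-difference form: p_n = -1 + 8·C(n-1,1) + 24·C(n-1,2) + 18·C(n-1,3).
At n = 19: n-1 = 18, so p_{19} = -1 + 144 + 3672 + 14688 = 18503.

18503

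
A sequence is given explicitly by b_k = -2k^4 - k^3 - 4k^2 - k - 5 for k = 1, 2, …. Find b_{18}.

b_{18} = -2·18^4 - 1·18^3 - 4·18^2 - 1·18 - 5 = -217103.

-217103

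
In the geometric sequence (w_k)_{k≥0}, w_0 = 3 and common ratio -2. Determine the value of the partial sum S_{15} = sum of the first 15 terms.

w_k = 3·(-2)^(k-0).
S = 3·((-2)^15 - 1)/(-2 - 1) = 3·(-32768 - 1)/(-3) = 32769.

32769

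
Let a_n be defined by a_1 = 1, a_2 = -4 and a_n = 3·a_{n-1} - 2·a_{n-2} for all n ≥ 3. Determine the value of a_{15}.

a_3 = -14  a_4 = -34  a_5 = -74  …  a_{12} = -10234  a_{13} = -20474  a_{14} = -40954  a_{15} = -81914.
(Characteristic roots are 2 and 1.)

-81914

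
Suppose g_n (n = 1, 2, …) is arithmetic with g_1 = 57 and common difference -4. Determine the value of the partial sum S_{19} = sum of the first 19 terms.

g_n = 57 + (n - 1)·(-4).
g_{19} = -15; S = 19·(57 + (-15))/2 = 399.

399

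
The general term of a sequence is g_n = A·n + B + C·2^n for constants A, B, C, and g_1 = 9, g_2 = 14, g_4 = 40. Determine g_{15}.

Write the equations: A + B + 2C = 9; 2A + B + 4C = 14; 4A + B + 16C = 40.
Subtracting the first from the second: A + 2C = 5.
Subtracting the second from the third: 2A + 12C = 26.
Solving: C = 2, A = 1, then B = 4.
Hence g_{15} = 1·15 + 4 + 2·32768 = 65555.

65555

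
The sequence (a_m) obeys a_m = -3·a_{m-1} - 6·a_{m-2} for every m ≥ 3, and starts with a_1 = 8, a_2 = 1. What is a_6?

-477

a_3 = -51;  a_4 = 147;  a_5 = -135;  a_6 = -477.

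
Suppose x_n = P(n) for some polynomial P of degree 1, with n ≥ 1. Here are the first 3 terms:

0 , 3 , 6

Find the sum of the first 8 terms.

84

1st diffs: 3, 3 (constant).
So x_n = 3n - 3.
Continuing: …, 9, 12, 15, 18, …, x_8 = 21.
Summing n = 1..8 (8 terms) gives 84.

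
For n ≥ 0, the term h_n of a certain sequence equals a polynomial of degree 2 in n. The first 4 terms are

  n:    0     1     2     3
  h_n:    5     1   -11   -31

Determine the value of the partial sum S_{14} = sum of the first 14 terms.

1st diffs: -4, -12, -20.
2nd diffs: -8, -8 (constant).
Newton forward-difference form: h_n = 5 + (-4)·C(n,1) + (-8)·C(n,2).
Continuing: …, -59, -95, -139, -191, …, h_{13} = -671.
Summing n = 0..13 (14 terms) gives -3206.

-3206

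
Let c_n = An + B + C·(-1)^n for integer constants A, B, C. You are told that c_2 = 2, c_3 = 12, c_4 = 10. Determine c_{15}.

Write the equations: 2A + B + C = 2; 3A + B - C = 12; 4A + B + C = 10.
Subtracting the first from the second: A - 2C = 10.
Subtracting the second from the third: A + 2C = -2.
Solving: C = -3, A = 4, then B = -3.
Therefore c_{15} = 60 + (-3) + (-3)·(-1) = 60.

60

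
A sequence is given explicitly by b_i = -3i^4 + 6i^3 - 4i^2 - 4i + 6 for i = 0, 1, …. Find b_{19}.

b_{19} = -3·19^4 + 6·19^3 - 4·19^2 - 4·19 + 6 = -351323.

-351323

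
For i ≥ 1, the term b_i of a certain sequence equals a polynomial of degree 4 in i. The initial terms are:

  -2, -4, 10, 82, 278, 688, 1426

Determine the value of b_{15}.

40738

1st diffs: -2, 14, 72, 196, 410, 738.
2nd diffs: 16, 58, 124, 214, 328.
3rd diffs: 42, 66, 90, 114.
4th diffs: 24, 24, 24 (constant).
Newton forward-difference form: b_i = -2 + (-2)·C(i-1,1) + 16·C(i-1,2) + 42·C(i-1,3) + 24·C(i-1,4).
At i = 15: i-1 = 14, so b_{15} = -2 - 28 + 1456 + 15288 + 24024 = 40738.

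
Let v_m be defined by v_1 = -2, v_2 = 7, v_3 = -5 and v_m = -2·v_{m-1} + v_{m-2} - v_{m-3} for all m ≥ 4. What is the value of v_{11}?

Applying the relation repeatedly:
v_4 = 19  v_5 = -50  v_6 = 124  v_7 = -317  v_8 = 808  v_9 = -2057  v_{10} = 5239  v_{11} = -13343.

-13343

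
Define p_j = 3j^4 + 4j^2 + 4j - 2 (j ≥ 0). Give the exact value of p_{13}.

86409

p_{13} = 3·13^4 + 4·13^2 + 4·13 - 2 = 86409.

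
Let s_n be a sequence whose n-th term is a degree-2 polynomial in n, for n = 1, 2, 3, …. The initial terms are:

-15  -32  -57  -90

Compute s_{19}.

1st diffs: -17, -25, -33.
2nd diffs: -8, -8 (constant).
Newton forward-difference form: s_n = -15 + (-17)·C(n-1,1) + (-8)·C(n-1,2).
At n = 19: n-1 = 18, so s_{19} = -15 - 306 - 1224 = -1545.

-1545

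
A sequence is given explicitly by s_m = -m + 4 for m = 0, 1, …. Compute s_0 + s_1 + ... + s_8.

0

Over m = 0..8: Σm = 36.
Total = (-1)·36 + (4)·9 = 0.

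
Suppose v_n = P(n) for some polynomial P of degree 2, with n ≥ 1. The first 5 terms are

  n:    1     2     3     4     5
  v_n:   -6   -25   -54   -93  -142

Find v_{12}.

-765

1st diffs: -19, -29, -39, -49.
2nd diffs: -10, -10, -10 (constant).
Newton forward-difference form: v_n = -6 + (-19)·C(n-1,1) + (-10)·C(n-1,2).
At n = 12: n-1 = 11, so v_{12} = -6 - 209 - 550 = -765.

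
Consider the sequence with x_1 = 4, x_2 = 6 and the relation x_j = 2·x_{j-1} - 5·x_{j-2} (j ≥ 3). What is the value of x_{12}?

Compute successive terms:
x_3 = -8, x_4 = -46, x_5 = -52, x_6 = 126, x_7 = 512, x_8 = 394, x_9 = -1772, x_{10} = -5514, x_{11} = -2168, x_{12} = 23234.

23234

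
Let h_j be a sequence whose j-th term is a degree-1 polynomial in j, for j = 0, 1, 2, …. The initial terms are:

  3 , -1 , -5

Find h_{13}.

1st diffs: -4, -4 (constant).
So h_j = -4j + 3.
Evaluating at j = 13 gives h_{13} = -49.

-49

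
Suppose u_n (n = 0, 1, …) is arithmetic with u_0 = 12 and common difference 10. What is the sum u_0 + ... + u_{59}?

u_n = 12 + (n - 0)·10.
u_{59} = 602; S = 60·(12 + 602)/2 = 18420.

18420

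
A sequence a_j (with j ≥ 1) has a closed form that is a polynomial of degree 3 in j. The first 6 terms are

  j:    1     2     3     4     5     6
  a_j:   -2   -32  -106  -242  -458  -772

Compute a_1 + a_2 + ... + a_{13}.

-27820

1st diffs: -30, -74, -136, -216, -314.
2nd diffs: -44, -62, -80, -98.
3rd diffs: -18, -18, -18 (constant).
Newton forward-difference form: a_j = -2 + (-30)·C(j-1,1) + (-44)·C(j-1,2) + (-18)·C(j-1,3).
Continuing: …, -1202, -1766, -2482, -3368, …, a_{13} = -7226.
Summing j = 1..13 (13 terms) gives -27820.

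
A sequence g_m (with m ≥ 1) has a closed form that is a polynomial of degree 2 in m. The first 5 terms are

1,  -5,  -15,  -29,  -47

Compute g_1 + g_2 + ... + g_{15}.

-2435

1st diffs: -6, -10, -14, -18.
2nd diffs: -4, -4, -4 (constant).
Newton forward-difference form: g_m = 1 + (-6)·C(m-1,1) + (-4)·C(m-1,2).
Continuing: …, -69, -95, -125, -159, …, g_{15} = -447.
Summing m = 1..15 (15 terms) gives -2435.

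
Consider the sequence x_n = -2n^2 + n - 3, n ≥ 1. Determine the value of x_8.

-123

x_8 = -2·8^2 + 1·8 - 3 = -123.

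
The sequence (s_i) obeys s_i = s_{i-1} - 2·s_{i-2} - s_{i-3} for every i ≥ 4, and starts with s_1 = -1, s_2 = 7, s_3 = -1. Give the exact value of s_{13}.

1016

Applying the relation repeatedly:
s_4 = -14  s_5 = -19  s_6 = 10  s_7 = 62  s_8 = 61  s_9 = -73  s_{10} = -257  s_{11} = -172  s_{12} = 415  s_{13} = 1016.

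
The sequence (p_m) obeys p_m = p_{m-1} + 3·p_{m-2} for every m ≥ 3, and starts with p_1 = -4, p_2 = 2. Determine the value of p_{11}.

p_3 = -10  p_4 = -4  p_5 = -34  p_6 = -46  p_7 = -148  p_8 = -286  p_9 = -730  p_{10} = -1588  p_{11} = -3778.

-3778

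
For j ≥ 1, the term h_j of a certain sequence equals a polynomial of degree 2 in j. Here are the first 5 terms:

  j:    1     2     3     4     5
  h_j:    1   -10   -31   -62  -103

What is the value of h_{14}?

-922

1st diffs: -11, -21, -31, -41.
2nd diffs: -10, -10, -10 (constant).
Newton forward-difference form: h_j = 1 + (-11)·C(j-1,1) + (-10)·C(j-1,2).
At j = 14: j-1 = 13, so h_{14} = 1 - 143 - 780 = -922.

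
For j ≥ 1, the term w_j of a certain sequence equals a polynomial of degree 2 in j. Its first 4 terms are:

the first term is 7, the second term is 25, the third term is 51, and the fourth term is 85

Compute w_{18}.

1401

1st diffs: 18, 26, 34.
2nd diffs: 8, 8 (constant).
Newton forward-difference form: w_j = 7 + 18·C(j-1,1) + 8·C(j-1,2).
At j = 18: j-1 = 17, so w_{18} = 7 + 306 + 1088 = 1401.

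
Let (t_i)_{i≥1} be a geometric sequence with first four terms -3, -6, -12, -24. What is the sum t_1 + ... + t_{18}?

Common ratio r = 2.
t_i = (-3)·2^(i-1).
S = (-3)·(2^18 - 1)/(2 - 1) = (-3)·(262144 - 1)/(1) = -786429.

-786429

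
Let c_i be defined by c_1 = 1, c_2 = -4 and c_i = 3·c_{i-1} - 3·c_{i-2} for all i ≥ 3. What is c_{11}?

Iterate the recurrence:
c_3 = -15;  c_4 = -33;  c_5 = -54;  c_6 = -63;  c_7 = -27;  c_8 = 108;  c_9 = 405;  c_{10} = 891;  c_{11} = 1458.

1458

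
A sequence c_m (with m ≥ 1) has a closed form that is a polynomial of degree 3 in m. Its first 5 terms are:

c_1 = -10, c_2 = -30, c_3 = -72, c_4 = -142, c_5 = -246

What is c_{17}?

-6330

1st diffs: -20, -42, -70, -104.
2nd diffs: -22, -28, -34.
3rd diffs: -6, -6 (constant).
Newton forward-difference form: c_m = -10 + (-20)·C(m-1,1) + (-22)·C(m-1,2) + (-6)·C(m-1,3).
At m = 17: m-1 = 16, so c_{17} = -10 - 320 - 2640 - 3360 = -6330.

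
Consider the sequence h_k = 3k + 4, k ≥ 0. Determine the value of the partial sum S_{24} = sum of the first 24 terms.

924

Over k = 0..23: Σk = 276.
Total = (3)·276 + (4)·24 = 924.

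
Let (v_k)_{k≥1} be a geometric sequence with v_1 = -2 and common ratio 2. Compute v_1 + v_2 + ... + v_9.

-1022

v_k = (-2)·2^(k-1).
S = (-2)·(2^9 - 1)/(2 - 1) = (-2)·(512 - 1)/(1) = -1022.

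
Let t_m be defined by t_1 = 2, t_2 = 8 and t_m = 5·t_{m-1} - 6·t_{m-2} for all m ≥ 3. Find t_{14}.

6360908

t_3 = 28, t_4 = 92, t_5 = 292, …, t_{11} = 234148, t_{12} = 704492, t_{13} = 2117572, t_{14} = 6360908.
(Characteristic roots are 3 and 2.)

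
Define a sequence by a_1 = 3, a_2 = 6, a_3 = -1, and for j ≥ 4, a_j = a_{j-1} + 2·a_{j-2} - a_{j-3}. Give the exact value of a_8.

Iterate the recurrence:
a_4 = 8  a_5 = 0  a_6 = 17  a_7 = 9  a_8 = 43.

43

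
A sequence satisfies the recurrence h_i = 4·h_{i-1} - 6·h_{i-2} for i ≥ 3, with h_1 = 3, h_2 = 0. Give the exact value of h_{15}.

h_3 = -18;  h_4 = -72;  h_5 = -180;  …;  h_{12} = 12672;  h_{13} = -113472;  h_{14} = -529920;  h_{15} = -1438848.

-1438848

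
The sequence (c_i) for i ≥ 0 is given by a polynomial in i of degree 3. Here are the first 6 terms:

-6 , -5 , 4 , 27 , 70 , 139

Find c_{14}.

2920

1st diffs: 1, 9, 23, 43, 69.
2nd diffs: 8, 14, 20, 26.
3rd diffs: 6, 6, 6 (constant).
Newton forward-difference form: c_i = -6 + 1·C(i,1) + 8·C(i,2) + 6·C(i,3).
At i = 14: i = 14, so c_{14} = -6 + 14 + 728 + 2184 = 2920.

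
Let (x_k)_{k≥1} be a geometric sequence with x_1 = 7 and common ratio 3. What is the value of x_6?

x_k = 7·3^(k-1).
x_6 = 7·3^5 = 1701.

1701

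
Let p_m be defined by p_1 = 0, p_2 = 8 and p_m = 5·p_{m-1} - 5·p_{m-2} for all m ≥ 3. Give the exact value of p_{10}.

380000

Step forward from the initial values:
p_3 = 40  p_4 = 160  p_5 = 600  p_6 = 2200  p_7 = 8000  p_8 = 29000  p_9 = 105000  p_{10} = 380000.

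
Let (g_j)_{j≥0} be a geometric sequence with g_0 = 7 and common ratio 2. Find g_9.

3584

g_j = 7·2^(j-0).
g_9 = 7·2^9 = 3584.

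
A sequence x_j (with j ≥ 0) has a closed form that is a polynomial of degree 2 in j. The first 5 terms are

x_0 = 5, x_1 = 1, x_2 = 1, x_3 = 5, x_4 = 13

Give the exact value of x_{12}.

221

1st diffs: -4, 0, 4, 8.
2nd diffs: 4, 4, 4 (constant).
So x_j = 2j^2 - 6j + 5.
Evaluating at j = 12 gives x_{12} = 221.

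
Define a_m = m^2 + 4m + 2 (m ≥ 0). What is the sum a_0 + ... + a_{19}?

Over m = 0..19: Σm = 190, Σm² = 2470.
Total = (1)·2470 + (4)·190 + (2)·20 = 3270.

3270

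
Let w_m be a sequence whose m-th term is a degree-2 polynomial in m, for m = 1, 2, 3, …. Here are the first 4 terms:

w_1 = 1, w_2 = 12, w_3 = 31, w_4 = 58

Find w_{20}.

1st diffs: 11, 19, 27.
2nd diffs: 8, 8 (constant).
So w_m = 4m^2 - m - 2.
Evaluating at m = 20 gives w_{20} = 1578.

1578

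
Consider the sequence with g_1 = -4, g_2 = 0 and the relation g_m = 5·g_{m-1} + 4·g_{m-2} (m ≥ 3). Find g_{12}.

Applying the relation repeatedly:
g_3 = -16;  g_4 = -80;  g_5 = -464;  g_6 = -2640;  g_7 = -15056;  g_8 = -85840;  g_9 = -489424;  g_{10} = -2790480;  g_{11} = -15910096;  g_{12} = -90712400.

-90712400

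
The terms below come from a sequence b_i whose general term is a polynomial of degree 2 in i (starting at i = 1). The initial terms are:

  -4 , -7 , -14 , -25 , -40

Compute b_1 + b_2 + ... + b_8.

1st diffs: -3, -7, -11, -15.
2nd diffs: -4, -4, -4 (constant).
Newton forward-difference form: b_i = -4 + (-3)·C(i-1,1) + (-4)·C(i-1,2).
Continuing: -59, -82, -109.
Summing i = 1..8 (8 terms) gives -340.

-340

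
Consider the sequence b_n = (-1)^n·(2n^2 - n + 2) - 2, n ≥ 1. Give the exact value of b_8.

(-1)^8 = 1; 2n^2 - n + 2 at n=8 is 122; so b_8 = 120.

120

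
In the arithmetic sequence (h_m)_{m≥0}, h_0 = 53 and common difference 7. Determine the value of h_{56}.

h_m = 53 + (m - 0)·7.
h_{56} = 53 + 56·7 = 445.

445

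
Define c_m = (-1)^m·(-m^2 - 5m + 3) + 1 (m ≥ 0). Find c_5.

48

(-1)^5 = -1; -m^2 - 5m + 3 at m=5 is -47; so c_5 = 48.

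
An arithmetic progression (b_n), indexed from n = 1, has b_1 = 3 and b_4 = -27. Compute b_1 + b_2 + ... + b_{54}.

-14148

Common difference d = (-27 - 3) / (4 - 1) = -10.
b_n = 3 + (n - 1)·(-10).
b_{54} = -527; S = 54·(3 + (-527))/2 = -14148.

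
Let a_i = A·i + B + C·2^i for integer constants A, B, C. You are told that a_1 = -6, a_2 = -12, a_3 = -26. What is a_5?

At i = 1, 2, 3: A + B + 2C = -6; 2A + B + 4C = -12; 3A + B + 8C = -26.
Subtracting the first from the second: A + 2C = -6.
Subtracting the second from the third: A + 4C = -14.
Solving: C = -4, A = 2, then B = 0.
Hence a_5 = 2·5 + 0 + (-4)·32 = -118.

-118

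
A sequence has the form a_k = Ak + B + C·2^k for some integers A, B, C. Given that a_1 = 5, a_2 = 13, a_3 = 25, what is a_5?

Plug in k = 1, 2, 3: A + B + 2C = 5; 2A + B + 4C = 13; 3A + B + 8C = 25.
Subtracting the first from the second: A + 2C = 8.
Subtracting the second from the third: A + 4C = 12.
Solving: C = 2, A = 4, then B = -3.
Therefore a_5 = 20 + (-3) + 2·32 = 81.

81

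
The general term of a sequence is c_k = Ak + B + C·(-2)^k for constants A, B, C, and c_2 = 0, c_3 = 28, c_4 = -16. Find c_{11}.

4140

Write the equations: 2A + B + 4C = 0; 3A + B - 8C = 28; 4A + B + 16C = -16.
Subtracting the first from the second: A - 12C = 28.
Subtracting the second from the third: A + 24C = -44.
Solving: C = -2, A = 4, then B = 0.
Hence c_{11} = 4·11 + 0 + (-2)·(-2048) = 4140.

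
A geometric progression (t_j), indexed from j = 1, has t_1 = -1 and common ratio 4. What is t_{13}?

-16777216

t_j = (-1)·4^(j-1).
t_{13} = (-1)·4^12 = -16777216.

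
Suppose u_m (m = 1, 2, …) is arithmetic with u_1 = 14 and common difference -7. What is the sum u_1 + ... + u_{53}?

-8904

u_m = 14 + (m - 1)·(-7).
u_{53} = -350; S = 53·(14 + (-350))/2 = -8904.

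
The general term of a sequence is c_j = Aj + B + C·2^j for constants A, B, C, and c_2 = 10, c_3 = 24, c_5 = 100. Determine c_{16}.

Plug in j = 2, 3, 5: 2A + B + 4C = 10; 3A + B + 8C = 24; 5A + B + 32C = 100.
Subtracting the first from the second: A + 4C = 14.
Subtracting the second from the third: 2A + 24C = 76.
Solving: C = 3, A = 2, then B = -6.
Therefore c_{16} = 32 + (-6) + 3·65536 = 196634.

196634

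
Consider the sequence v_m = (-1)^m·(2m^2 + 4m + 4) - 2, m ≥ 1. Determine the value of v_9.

(-1)^9 = -1; 2m^2 + 4m + 4 at m=9 is 202; so v_9 = -204.

-204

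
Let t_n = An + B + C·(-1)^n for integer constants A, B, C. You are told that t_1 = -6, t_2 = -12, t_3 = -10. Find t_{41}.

-86

At n = 1, 2, 3: A + B - C = -6; 2A + B + C = -12; 3A + B - C = -10.
Subtracting the first from the second: A + 2C = -6.
Subtracting the second from the third: A - 2C = 2.
Solving: C = -2, A = -2, then B = -6.
Therefore t_{41} = -82 + (-6) + (-2)·(-1) = -86.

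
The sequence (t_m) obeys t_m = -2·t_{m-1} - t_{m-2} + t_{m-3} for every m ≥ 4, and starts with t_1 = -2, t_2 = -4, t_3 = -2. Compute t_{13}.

t_4 = 6  t_5 = -14  t_6 = 20  t_7 = -20  t_8 = 6  t_9 = 28  t_{10} = -82  t_{11} = 142  t_{12} = -174  t_{13} = 124.

124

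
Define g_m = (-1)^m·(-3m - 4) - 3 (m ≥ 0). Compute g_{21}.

(-1)^21 = -1; -3m - 4 at m=21 is -67; so g_{21} = 64.

64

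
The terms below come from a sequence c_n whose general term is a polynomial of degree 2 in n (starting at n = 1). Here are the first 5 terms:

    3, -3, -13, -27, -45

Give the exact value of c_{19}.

-717

1st diffs: -6, -10, -14, -18.
2nd diffs: -4, -4, -4 (constant).
So c_n = -2n^2 + 5.
Evaluating at n = 19 gives c_{19} = -717.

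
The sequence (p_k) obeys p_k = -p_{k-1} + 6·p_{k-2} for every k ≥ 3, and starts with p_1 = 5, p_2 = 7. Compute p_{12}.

p_3 = 23, p_4 = 19, p_5 = 119, p_6 = -5, p_7 = 719, p_8 = -749, p_9 = 5063, p_{10} = -9557, p_{11} = 39935, p_{12} = -97277.
(Characteristic roots are 2 and -3.)

-97277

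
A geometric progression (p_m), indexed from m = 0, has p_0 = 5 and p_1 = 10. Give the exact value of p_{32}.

21474836480

Common ratio r = 2.
p_m = 5·2^(m-0).
p_{32} = 5·2^32 = 21474836480.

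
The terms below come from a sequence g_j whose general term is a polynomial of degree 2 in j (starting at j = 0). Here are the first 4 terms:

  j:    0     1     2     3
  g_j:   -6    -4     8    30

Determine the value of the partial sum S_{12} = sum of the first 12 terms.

2260

1st diffs: 2, 12, 22.
2nd diffs: 10, 10 (constant).
Newton forward-difference form: g_j = -6 + 2·C(j,1) + 10·C(j,2).
Continuing: …, 62, 104, 156, 218, …, g_{11} = 566.
Summing j = 0..11 (12 terms) gives 2260.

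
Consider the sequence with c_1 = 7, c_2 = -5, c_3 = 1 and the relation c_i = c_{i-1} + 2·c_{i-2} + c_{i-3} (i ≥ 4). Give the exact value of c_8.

Iterate the recurrence:
c_4 = -2, c_5 = -5, c_6 = -8, c_7 = -20, c_8 = -41.

-41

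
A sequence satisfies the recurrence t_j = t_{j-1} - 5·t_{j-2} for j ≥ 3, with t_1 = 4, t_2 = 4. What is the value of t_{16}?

Iterate the recurrence:
t_3 = -16, t_4 = -36, t_5 = 44, …, t_{13} = -62716, t_{14} = -2236, t_{15} = 311344, t_{16} = 322524.

322524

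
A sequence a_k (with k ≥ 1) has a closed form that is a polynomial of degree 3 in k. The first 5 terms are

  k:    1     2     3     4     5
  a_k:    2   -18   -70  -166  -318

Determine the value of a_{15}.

1st diffs: -20, -52, -96, -152.
2nd diffs: -32, -44, -56.
3rd diffs: -12, -12 (constant).
Newton forward-difference form: a_k = 2 + (-20)·C(k-1,1) + (-32)·C(k-1,2) + (-12)·C(k-1,3).
At k = 15: k-1 = 14, so a_{15} = 2 - 280 - 2912 - 4368 = -7558.

-7558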